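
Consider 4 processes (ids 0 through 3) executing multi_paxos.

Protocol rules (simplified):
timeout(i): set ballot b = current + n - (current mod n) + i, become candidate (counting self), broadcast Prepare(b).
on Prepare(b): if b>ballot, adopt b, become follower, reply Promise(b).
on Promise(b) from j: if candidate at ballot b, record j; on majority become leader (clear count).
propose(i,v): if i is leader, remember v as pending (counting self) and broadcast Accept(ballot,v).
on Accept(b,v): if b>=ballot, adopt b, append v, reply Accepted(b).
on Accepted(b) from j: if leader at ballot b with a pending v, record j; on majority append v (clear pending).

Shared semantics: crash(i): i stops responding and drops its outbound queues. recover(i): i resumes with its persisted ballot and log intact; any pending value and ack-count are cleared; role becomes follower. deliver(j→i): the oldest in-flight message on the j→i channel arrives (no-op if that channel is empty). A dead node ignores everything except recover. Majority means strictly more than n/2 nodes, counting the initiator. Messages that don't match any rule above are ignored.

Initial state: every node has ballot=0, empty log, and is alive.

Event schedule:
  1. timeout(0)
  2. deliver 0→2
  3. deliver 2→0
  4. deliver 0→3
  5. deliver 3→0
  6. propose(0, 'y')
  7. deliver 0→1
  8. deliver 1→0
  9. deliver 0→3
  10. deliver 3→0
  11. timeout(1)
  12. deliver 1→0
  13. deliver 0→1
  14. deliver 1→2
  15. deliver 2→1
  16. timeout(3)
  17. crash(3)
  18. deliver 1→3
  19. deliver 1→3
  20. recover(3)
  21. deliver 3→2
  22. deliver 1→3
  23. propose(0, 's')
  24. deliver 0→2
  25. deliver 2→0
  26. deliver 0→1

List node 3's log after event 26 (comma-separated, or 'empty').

1. timeout(0):  <0:cand b4 ->
2. deliver 0→2:  <2:foll b4 ->
3. deliver 2→0:  nop
4. deliver 0→3:  <3:foll b4 ->
5. deliver 3→0:  <0:lead b4 ->
6. propose(0,'y'):  nop
7. deliver 0→1:  <1:foll b4 ->
8. deliver 1→0:  nop
9. deliver 0→3:  <3:foll b4 y>
10. deliver 3→0:  nop
11. timeout(1):  <1:cand b9 ->
12. deliver 1→0:  <0:foll b9 ->
13. deliver 0→1:  nop
14. deliver 1→2:  <2:foll b9 ->
15. deliver 2→1:  nop
16. timeout(3):  <3:cand b11 y>
17. crash(3):  <3:✗cand b11 y>
18. deliver 1→3:  nop
19. deliver 1→3:  nop
20. recover(3):  <3:foll b11 y>
21. deliver 3→2:  nop
22. deliver 1→3:  nop
23. propose(0,'s'):  nop
24. deliver 0→2:  nop
25. deliver 2→0:  nop
26. deliver 0→1:  <1:lead b9 ->

y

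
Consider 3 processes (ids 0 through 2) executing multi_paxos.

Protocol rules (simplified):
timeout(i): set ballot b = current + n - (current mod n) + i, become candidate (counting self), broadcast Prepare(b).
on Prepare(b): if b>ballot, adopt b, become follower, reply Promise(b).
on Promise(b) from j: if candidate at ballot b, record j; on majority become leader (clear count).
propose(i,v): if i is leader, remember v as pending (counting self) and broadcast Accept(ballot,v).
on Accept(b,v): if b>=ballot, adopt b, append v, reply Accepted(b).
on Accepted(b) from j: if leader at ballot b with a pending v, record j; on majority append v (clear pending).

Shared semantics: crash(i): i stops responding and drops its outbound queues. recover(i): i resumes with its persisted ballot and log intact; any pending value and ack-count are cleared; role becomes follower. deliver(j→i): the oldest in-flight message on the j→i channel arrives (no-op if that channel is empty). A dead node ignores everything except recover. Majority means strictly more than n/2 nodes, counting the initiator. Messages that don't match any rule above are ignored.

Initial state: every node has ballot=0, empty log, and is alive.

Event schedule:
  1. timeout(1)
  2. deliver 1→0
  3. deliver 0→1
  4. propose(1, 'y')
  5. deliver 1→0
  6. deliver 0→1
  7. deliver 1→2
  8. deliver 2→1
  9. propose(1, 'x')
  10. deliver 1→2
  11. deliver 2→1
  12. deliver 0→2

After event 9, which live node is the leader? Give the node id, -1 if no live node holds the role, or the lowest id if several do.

1

step 1 timeout(1): 1={cand,b=4,log=-}
step 2 deliver 1→0: 0={foll,b=4,log=-}
step 3 deliver 0→1: 1={lead,b=4,log=-}
step 4 propose(1,'y'): —
step 5 deliver 1→0: 0={foll,b=4,log=y}
step 6 deliver 0→1: 1={lead,b=4,log=y}
step 7 deliver 1→2: 2={foll,b=4,log=-}
step 8 deliver 2→1: —
step 9 propose(1,'x'): —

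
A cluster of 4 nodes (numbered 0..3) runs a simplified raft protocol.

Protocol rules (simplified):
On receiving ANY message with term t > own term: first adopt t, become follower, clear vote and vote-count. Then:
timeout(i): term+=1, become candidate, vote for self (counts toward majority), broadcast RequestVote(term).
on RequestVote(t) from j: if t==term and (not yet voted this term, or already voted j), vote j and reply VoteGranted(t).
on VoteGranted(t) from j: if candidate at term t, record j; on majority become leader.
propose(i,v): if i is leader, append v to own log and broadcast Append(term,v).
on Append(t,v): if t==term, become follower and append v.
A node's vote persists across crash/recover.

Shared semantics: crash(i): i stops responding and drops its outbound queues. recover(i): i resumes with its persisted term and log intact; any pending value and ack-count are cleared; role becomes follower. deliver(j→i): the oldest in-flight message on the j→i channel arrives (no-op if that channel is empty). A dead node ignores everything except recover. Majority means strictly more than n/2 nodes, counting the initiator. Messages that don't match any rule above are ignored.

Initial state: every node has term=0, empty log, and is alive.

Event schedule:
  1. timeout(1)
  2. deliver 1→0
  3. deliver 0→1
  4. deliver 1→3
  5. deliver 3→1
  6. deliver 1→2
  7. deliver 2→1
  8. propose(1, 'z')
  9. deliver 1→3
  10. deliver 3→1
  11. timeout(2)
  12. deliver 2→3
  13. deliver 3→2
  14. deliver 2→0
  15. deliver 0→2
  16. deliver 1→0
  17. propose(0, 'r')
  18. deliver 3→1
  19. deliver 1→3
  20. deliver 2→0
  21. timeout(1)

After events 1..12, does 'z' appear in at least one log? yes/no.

[1] timeout(1) → N1(cand t1 [-])
[2] deliver 1→0 → N0(foll t1 [-])
[3] deliver 0→1 → ∅
[4] deliver 1→3 → N3(foll t1 [-])
[5] deliver 3→1 → N1(lead t1 [-])
[6] deliver 1→2 → N2(foll t1 [-])
[7] deliver 2→1 → ∅
[8] propose(1,'z') → N1(lead t1 [z])
[9] deliver 1→3 → N3(foll t1 [z])
[10] deliver 3→1 → ∅
[11] timeout(2) → N2(cand t2 [-])
[12] deliver 2→3 → N3(foll t2 [z])

yes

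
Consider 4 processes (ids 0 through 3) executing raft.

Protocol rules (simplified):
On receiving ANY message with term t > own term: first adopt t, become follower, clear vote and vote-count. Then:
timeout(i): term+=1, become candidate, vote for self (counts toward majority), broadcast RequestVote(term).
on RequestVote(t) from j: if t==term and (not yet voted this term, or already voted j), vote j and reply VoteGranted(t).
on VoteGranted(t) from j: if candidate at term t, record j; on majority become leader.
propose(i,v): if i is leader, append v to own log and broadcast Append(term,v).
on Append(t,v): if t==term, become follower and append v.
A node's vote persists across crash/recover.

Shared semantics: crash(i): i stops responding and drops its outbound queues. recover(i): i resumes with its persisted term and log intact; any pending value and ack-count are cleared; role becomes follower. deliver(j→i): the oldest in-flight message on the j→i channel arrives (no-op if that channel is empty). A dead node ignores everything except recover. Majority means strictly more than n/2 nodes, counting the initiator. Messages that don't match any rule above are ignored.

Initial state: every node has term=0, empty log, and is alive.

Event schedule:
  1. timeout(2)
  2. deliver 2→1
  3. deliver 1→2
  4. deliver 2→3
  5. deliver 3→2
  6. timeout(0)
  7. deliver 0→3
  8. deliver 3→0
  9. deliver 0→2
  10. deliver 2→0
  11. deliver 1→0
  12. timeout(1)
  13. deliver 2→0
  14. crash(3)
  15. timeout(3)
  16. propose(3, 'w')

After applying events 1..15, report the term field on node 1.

2

e1 timeout(2): 2[cand,t=1,-]
e2 deliver 2→1: 1[foll,t=1,-]
e3 deliver 1→2: ·
e4 deliver 2→3: 3[foll,t=1,-]
e5 deliver 3→2: 2[lead,t=1,-]
e6 timeout(0): 0[cand,t=1,-]
e7 deliver 0→3: ·
e8 deliver 3→0: ·
e9 deliver 0→2: ·
e10 deliver 2→0: ·
e11 deliver 1→0: ·
e12 timeout(1): 1[cand,t=2,-]
e13 deliver 2→0: ·
e14 crash(3): 3[✗foll,t=1,-]
e15 timeout(3): ·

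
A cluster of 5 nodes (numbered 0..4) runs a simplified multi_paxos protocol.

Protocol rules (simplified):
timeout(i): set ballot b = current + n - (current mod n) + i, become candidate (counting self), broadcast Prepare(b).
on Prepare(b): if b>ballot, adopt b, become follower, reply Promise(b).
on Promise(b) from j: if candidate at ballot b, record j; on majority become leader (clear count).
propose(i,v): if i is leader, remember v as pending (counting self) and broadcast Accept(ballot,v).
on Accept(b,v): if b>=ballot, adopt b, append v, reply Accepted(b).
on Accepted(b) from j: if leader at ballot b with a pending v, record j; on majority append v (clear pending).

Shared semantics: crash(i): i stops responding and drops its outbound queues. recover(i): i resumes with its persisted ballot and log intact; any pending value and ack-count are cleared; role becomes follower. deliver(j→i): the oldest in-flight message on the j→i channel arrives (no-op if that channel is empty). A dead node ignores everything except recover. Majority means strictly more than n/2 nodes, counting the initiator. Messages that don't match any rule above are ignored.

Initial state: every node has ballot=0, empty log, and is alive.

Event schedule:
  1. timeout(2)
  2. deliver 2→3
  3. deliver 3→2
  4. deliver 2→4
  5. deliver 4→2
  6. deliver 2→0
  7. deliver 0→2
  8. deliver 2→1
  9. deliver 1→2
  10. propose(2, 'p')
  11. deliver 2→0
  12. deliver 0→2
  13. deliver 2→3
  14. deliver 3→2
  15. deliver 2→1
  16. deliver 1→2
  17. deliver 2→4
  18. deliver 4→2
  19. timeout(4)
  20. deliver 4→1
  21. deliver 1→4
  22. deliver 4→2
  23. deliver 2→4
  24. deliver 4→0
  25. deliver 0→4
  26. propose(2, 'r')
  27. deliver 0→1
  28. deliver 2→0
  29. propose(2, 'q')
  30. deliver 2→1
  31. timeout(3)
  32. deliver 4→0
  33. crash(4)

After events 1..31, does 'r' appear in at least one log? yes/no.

no

1. timeout(2):  <2:cand b7 ->
2. deliver 2→3:  <3:foll b7 ->
3. deliver 3→2:  nop
4. deliver 2→4:  <4:foll b7 ->
5. deliver 4→2:  <2:lead b7 ->
6. deliver 2→0:  <0:foll b7 ->
7. deliver 0→2:  nop
8. deliver 2→1:  <1:foll b7 ->
9. deliver 1→2:  nop
10. propose(2,'p'):  nop
11. deliver 2→0:  <0:foll b7 p>
12. deliver 0→2:  nop
13. deliver 2→3:  <3:foll b7 p>
14. deliver 3→2:  <2:lead b7 p>
15. deliver 2→1:  <1:foll b7 p>
16. deliver 1→2:  nop
17. deliver 2→4:  <4:foll b7 p>
18. deliver 4→2:  nop
19. timeout(4):  <4:cand b14 p>
20. deliver 4→1:  <1:foll b14 p>
21. deliver 1→4:  nop
22. deliver 4→2:  <2:foll b14 p>
23. deliver 2→4:  <4:lead b14 p>
24. deliver 4→0:  <0:foll b14 p>
25. deliver 0→4:  nop
26. propose(2,'r'):  nop
27. deliver 0→1:  nop
28. deliver 2→0:  nop
29. propose(2,'q'):  nop
30. deliver 2→1:  nop
31. timeout(3):  <3:cand b13 p>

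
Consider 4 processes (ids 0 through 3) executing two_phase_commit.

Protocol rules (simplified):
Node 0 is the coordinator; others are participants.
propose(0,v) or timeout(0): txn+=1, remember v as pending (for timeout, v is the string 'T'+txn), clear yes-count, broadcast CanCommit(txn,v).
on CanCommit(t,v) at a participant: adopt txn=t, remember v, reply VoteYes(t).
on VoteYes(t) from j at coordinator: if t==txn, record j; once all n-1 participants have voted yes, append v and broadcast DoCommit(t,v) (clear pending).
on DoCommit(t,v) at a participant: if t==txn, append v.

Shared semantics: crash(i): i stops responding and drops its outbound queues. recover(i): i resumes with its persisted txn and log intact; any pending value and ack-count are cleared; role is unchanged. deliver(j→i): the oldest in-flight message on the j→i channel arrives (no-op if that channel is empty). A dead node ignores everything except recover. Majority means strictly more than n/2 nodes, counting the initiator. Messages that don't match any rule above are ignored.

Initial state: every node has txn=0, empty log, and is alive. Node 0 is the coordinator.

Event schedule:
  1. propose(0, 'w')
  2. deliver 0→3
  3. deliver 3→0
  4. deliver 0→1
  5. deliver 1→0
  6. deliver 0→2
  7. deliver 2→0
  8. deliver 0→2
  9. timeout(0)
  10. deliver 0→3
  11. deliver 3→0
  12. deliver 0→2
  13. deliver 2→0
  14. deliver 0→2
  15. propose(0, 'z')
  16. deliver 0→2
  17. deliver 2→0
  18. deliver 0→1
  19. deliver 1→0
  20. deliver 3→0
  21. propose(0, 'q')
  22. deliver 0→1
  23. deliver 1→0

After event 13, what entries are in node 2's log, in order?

e1 propose(0,'w'): 0[coor,t=1,-]
e2 deliver 0→3: 3[part,t=1,-]
e3 deliver 3→0: ·
e4 deliver 0→1: 1[part,t=1,-]
e5 deliver 1→0: ·
e6 deliver 0→2: 2[part,t=1,-]
e7 deliver 2→0: 0[coor,t=1,w]
e8 deliver 0→2: 2[part,t=1,w]
e9 timeout(0): 0[coor,t=2,w]
e10 deliver 0→3: 3[part,t=1,w]
e11 deliver 3→0: ·
e12 deliver 0→2: 2[part,t=2,w]
e13 deliver 2→0: ·

w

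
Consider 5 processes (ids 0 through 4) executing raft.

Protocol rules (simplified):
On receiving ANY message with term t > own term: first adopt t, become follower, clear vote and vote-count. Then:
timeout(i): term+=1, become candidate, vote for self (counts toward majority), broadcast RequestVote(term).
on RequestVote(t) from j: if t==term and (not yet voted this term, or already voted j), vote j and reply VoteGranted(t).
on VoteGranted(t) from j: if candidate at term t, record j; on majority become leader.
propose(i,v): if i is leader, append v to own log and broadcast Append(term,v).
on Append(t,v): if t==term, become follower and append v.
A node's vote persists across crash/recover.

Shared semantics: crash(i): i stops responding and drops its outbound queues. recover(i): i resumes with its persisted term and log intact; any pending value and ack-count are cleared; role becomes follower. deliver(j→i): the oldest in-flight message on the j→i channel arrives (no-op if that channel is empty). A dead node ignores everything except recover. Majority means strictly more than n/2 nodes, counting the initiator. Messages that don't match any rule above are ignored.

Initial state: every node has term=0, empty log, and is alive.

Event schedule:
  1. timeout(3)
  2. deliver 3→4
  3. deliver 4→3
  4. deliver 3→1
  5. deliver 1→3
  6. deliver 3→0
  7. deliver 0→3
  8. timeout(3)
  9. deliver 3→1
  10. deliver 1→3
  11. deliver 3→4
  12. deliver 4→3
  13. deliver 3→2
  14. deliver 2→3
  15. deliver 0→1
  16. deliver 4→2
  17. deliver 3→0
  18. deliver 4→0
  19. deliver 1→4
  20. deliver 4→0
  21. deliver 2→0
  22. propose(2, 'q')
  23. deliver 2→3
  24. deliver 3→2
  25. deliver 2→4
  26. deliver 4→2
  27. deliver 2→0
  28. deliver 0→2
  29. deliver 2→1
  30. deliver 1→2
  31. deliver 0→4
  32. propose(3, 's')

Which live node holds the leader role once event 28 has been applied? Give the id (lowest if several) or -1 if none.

3

[1] timeout(3) → N3(cand t1 [-])
[2] deliver 3→4 → N4(foll t1 [-])
[3] deliver 4→3 → ∅
[4] deliver 3→1 → N1(foll t1 [-])
[5] deliver 1→3 → N3(lead t1 [-])
[6] deliver 3→0 → N0(foll t1 [-])
[7] deliver 0→3 → ∅
[8] timeout(3) → N3(cand t2 [-])
[9] deliver 3→1 → N1(foll t2 [-])
[10] deliver 1→3 → ∅
[11] deliver 3→4 → N4(foll t2 [-])
[12] deliver 4→3 → N3(lead t2 [-])
[13] deliver 3→2 → N2(foll t1 [-])
[14] deliver 2→3 → ∅
[15] deliver 0→1 → ∅
[16] deliver 4→2 → ∅
[17] deliver 3→0 → N0(foll t2 [-])
[18] deliver 4→0 → ∅
[19] deliver 1→4 → ∅
[20] deliver 4→0 → ∅
[21] deliver 2→0 → ∅
[22] propose(2,'q') → ∅
[23] deliver 2→3 → ∅
[24] deliver 3→2 → N2(foll t2 [-])
[25] deliver 2→4 → ∅
[26] deliver 4→2 → ∅
[27] deliver 2→0 → ∅
[28] deliver 0→2 → ∅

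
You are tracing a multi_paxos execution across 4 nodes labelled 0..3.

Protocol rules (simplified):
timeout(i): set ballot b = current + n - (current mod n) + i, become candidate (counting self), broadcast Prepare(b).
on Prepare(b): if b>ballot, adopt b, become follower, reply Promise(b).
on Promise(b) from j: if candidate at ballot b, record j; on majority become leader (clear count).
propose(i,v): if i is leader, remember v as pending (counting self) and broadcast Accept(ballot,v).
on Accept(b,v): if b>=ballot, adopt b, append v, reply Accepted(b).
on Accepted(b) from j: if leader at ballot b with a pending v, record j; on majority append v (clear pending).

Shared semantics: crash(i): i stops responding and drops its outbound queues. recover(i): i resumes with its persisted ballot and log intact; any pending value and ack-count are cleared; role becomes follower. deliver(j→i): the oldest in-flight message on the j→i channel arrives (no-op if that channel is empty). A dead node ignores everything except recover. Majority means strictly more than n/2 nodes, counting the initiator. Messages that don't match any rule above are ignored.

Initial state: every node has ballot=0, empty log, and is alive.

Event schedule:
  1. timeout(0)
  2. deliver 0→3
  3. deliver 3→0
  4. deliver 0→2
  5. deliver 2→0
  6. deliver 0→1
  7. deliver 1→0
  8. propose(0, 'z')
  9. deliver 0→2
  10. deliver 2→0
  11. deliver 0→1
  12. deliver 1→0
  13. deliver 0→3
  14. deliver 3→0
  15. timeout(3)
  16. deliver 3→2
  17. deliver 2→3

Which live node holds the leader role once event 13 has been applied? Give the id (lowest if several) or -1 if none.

0

1. timeout(0):  <0:cand b4 ->
2. deliver 0→3:  <3:foll b4 ->
3. deliver 3→0:  nop
4. deliver 0→2:  <2:foll b4 ->
5. deliver 2→0:  <0:lead b4 ->
6. deliver 0→1:  <1:foll b4 ->
7. deliver 1→0:  nop
8. propose(0,'z'):  nop
9. deliver 0→2:  <2:foll b4 z>
10. deliver 2→0:  nop
11. deliver 0→1:  <1:foll b4 z>
12. deliver 1→0:  <0:lead b4 z>
13. deliver 0→3:  <3:foll b4 z>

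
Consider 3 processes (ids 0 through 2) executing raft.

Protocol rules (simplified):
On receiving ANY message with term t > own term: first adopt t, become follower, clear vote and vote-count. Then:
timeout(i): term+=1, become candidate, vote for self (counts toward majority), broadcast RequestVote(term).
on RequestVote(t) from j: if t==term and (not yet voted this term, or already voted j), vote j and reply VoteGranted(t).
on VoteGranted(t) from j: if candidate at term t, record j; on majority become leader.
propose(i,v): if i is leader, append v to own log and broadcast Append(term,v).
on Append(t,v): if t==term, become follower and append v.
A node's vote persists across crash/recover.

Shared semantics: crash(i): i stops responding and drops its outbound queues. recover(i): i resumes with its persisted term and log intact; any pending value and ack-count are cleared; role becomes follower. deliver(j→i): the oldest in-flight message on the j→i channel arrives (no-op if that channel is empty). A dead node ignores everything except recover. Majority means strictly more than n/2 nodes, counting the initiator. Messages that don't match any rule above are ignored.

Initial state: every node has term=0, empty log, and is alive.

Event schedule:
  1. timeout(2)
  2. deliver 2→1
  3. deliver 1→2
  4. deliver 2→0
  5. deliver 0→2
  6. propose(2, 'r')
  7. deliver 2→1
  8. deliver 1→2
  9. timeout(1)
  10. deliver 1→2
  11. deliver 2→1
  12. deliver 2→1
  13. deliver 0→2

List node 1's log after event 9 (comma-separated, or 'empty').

r

step 1 timeout(2): 2={cand,t=1,log=-}
step 2 deliver 2→1: 1={foll,t=1,log=-}
step 3 deliver 1→2: 2={lead,t=1,log=-}
step 4 deliver 2→0: 0={foll,t=1,log=-}
step 5 deliver 0→2: —
step 6 propose(2,'r'): 2={lead,t=1,log=r}
step 7 deliver 2→1: 1={foll,t=1,log=r}
step 8 deliver 1→2: —
step 9 timeout(1): 1={cand,t=2,log=r}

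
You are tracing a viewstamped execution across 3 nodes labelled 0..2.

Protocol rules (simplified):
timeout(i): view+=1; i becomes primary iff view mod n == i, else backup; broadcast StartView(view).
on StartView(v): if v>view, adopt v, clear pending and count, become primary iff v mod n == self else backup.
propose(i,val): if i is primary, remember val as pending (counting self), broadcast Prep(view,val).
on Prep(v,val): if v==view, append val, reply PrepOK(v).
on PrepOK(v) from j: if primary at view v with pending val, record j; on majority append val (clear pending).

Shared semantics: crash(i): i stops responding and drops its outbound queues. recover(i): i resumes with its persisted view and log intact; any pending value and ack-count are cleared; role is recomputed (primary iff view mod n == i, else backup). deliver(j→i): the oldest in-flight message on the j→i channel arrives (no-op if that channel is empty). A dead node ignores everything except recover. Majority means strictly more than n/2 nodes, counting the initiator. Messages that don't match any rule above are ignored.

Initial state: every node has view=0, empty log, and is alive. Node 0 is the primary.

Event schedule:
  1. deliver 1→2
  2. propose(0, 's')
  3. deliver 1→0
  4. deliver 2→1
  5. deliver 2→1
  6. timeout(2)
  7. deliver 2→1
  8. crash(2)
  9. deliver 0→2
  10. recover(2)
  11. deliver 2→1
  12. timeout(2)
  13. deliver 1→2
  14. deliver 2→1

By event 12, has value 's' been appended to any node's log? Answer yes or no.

no

e1 deliver 1→2: ·
e2 propose(0,'s'): ·
e3 deliver 1→0: ·
e4 deliver 2→1: ·
e5 deliver 2→1: ·
e6 timeout(2): 2[back,v=1,-]
e7 deliver 2→1: 1[prim,v=1,-]
e8 crash(2): 2[✗back,v=1,-]
e9 deliver 0→2: ·
e10 recover(2): 2[back,v=1,-]
e11 deliver 2→1: ·
e12 timeout(2): 2[prim,v=2,-]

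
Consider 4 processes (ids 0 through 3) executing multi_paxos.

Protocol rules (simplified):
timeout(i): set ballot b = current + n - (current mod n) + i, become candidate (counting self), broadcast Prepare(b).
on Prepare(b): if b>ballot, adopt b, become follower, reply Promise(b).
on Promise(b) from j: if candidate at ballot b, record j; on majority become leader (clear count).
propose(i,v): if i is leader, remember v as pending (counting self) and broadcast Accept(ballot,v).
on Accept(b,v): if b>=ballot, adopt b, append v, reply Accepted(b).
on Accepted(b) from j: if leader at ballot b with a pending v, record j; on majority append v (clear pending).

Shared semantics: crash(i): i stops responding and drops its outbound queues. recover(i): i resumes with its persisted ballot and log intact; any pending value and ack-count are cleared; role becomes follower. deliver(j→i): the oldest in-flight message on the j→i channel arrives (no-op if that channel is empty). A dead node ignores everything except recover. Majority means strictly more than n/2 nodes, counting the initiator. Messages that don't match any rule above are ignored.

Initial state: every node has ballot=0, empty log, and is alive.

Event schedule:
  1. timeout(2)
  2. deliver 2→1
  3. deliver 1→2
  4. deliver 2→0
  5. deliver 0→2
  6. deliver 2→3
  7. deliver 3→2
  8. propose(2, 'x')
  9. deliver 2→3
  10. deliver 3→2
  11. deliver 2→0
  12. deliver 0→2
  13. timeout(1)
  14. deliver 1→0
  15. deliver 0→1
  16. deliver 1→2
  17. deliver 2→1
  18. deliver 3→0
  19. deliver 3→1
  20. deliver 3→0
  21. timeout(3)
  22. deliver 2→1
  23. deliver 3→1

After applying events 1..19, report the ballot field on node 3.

6

after 1 — timeout(2): n2:cand/b6/[-]
after 2 — deliver 2→1: n1:foll/b6/[-]
after 3 — deliver 1→2: ·
after 4 — deliver 2→0: n0:foll/b6/[-]
after 5 — deliver 0→2: n2:lead/b6/[-]
after 6 — deliver 2→3: n3:foll/b6/[-]
after 7 — deliver 3→2: ·
after 8 — propose(2,'x'): ·
after 9 — deliver 2→3: n3:foll/b6/[x]
after 10 — deliver 3→2: ·
after 11 — deliver 2→0: n0:foll/b6/[x]
after 12 — deliver 0→2: n2:lead/b6/[x]
after 13 — timeout(1): n1:cand/b9/[-]
after 14 — deliver 1→0: n0:foll/b9/[x]
after 15 — deliver 0→1: ·
after 16 — deliver 1→2: n2:foll/b9/[x]
after 17 — deliver 2→1: ·
after 18 — deliver 3→0: ·
after 19 — deliver 3→1: ·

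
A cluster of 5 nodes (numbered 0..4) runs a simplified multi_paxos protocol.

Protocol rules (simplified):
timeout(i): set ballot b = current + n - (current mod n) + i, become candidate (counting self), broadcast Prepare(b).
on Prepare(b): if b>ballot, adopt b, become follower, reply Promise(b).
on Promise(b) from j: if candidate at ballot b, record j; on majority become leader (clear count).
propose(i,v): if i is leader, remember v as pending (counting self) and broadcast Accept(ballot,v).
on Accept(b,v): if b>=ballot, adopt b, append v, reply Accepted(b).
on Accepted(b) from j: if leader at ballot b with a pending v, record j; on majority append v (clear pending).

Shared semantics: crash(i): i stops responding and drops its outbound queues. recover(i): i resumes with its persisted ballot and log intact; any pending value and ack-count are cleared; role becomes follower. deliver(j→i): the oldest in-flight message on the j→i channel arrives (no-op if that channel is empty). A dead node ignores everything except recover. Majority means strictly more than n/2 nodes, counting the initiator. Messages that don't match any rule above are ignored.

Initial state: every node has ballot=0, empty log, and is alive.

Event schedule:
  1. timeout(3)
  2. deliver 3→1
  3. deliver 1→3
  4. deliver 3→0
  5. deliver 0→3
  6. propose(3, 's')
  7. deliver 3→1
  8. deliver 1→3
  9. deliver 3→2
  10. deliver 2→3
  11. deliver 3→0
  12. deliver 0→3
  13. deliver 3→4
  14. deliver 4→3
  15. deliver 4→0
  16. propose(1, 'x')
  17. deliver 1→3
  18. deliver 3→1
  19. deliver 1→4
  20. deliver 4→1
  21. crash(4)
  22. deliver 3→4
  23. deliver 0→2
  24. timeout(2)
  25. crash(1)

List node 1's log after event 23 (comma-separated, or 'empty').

s

e1 timeout(3): 3[cand,b=8,-]
e2 deliver 3→1: 1[foll,b=8,-]
e3 deliver 1→3: ·
e4 deliver 3→0: 0[foll,b=8,-]
e5 deliver 0→3: 3[lead,b=8,-]
e6 propose(3,'s'): ·
e7 deliver 3→1: 1[foll,b=8,s]
e8 deliver 1→3: ·
e9 deliver 3→2: 2[foll,b=8,-]
e10 deliver 2→3: ·
e11 deliver 3→0: 0[foll,b=8,s]
e12 deliver 0→3: 3[lead,b=8,s]
e13 deliver 3→4: 4[foll,b=8,-]
e14 deliver 4→3: ·
e15 deliver 4→0: ·
e16 propose(1,'x'): ·
e17 deliver 1→3: ·
e18 deliver 3→1: ·
e19 deliver 1→4: ·
e20 deliver 4→1: ·
e21 crash(4): 4[✗foll,b=8,-]
e22 deliver 3→4: ·
e23 deliver 0→2: ·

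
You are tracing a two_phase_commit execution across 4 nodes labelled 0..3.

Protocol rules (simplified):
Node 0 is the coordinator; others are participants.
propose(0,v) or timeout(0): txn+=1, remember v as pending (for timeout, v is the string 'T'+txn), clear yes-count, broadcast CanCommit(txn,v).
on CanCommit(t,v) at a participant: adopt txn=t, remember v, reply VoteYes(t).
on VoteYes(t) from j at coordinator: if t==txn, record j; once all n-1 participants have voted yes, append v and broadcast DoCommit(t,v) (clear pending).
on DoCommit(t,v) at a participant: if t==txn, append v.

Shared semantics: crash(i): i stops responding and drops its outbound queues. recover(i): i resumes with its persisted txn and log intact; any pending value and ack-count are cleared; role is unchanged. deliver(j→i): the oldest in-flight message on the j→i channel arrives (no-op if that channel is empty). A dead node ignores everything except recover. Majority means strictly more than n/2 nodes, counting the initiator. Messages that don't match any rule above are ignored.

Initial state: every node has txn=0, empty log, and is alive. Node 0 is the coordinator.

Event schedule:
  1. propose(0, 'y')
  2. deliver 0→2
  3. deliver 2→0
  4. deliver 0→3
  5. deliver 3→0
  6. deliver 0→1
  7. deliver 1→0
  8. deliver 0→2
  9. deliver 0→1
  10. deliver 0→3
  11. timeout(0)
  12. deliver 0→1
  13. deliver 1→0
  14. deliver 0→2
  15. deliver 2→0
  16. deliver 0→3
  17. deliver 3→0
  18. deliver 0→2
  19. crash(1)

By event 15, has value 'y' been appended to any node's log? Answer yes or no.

[1] propose(0,'y') → N0(coor t1 [-])
[2] deliver 0→2 → N2(part t1 [-])
[3] deliver 2→0 → ∅
[4] deliver 0→3 → N3(part t1 [-])
[5] deliver 3→0 → ∅
[6] deliver 0→1 → N1(part t1 [-])
[7] deliver 1→0 → N0(coor t1 [y])
[8] deliver 0→2 → N2(part t1 [y])
[9] deliver 0→1 → N1(part t1 [y])
[10] deliver 0→3 → N3(part t1 [y])
[11] timeout(0) → N0(coor t2 [y])
[12] deliver 0→1 → N1(part t2 [y])
[13] deliver 1→0 → ∅
[14] deliver 0→2 → N2(part t2 [y])
[15] deliver 2→0 → ∅

yes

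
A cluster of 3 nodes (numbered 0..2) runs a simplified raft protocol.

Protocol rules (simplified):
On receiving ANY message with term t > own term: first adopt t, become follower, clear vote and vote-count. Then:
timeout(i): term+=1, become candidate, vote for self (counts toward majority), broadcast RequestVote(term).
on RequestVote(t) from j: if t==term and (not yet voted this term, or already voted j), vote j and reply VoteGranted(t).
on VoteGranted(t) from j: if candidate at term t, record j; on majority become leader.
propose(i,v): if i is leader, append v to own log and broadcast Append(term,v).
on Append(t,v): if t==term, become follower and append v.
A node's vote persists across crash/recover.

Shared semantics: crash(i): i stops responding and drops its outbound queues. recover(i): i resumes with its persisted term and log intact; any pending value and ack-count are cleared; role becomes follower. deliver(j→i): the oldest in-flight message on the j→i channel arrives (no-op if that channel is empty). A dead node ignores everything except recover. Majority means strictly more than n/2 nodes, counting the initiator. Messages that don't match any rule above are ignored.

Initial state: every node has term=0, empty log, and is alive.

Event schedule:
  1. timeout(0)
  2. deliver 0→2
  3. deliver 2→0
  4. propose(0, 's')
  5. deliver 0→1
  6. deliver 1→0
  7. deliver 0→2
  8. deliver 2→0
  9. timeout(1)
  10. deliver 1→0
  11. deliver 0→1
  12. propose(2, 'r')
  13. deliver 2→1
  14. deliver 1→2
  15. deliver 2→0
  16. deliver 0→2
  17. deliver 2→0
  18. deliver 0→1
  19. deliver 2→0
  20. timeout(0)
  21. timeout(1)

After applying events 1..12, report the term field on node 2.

1

after 1 — timeout(0): n0:cand/t1/[-]
after 2 — deliver 0→2: n2:foll/t1/[-]
after 3 — deliver 2→0: n0:lead/t1/[-]
after 4 — propose(0,'s'): n0:lead/t1/[s]
after 5 — deliver 0→1: n1:foll/t1/[-]
after 6 — deliver 1→0: ·
after 7 — deliver 0→2: n2:foll/t1/[s]
after 8 — deliver 2→0: ·
after 9 — timeout(1): n1:cand/t2/[-]
after 10 — deliver 1→0: n0:foll/t2/[s]
after 11 — deliver 0→1: ·
after 12 — propose(2,'r'): ·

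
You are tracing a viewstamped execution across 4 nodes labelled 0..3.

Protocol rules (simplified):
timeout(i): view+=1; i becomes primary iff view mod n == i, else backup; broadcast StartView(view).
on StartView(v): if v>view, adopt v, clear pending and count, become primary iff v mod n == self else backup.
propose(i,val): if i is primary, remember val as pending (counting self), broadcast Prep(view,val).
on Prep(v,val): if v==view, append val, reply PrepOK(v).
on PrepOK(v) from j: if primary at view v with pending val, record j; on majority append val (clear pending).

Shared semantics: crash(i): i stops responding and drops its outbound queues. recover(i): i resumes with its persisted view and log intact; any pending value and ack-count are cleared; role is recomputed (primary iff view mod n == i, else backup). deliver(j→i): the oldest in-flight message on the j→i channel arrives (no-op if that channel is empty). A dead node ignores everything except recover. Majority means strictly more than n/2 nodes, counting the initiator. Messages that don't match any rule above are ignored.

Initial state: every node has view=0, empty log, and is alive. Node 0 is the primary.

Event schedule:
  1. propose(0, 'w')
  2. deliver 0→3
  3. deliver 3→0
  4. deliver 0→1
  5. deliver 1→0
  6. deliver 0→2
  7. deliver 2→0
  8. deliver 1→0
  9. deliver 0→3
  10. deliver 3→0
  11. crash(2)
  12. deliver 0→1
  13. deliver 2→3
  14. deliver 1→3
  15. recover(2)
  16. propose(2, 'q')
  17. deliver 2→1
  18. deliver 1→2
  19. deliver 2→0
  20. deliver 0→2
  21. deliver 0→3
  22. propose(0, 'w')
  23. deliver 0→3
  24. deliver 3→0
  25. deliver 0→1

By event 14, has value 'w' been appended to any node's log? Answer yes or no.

[1] propose(0,'w') → ∅
[2] deliver 0→3 → N3(back v0 [w])
[3] deliver 3→0 → ∅
[4] deliver 0→1 → N1(back v0 [w])
[5] deliver 1→0 → N0(prim v0 [w])
[6] deliver 0→2 → N2(back v0 [w])
[7] deliver 2→0 → ∅
[8] deliver 1→0 → ∅
[9] deliver 0→3 → ∅
[10] deliver 3→0 → ∅
[11] crash(2) → N2(✗back v0 [w])
[12] deliver 0→1 → ∅
[13] deliver 2→3 → ∅
[14] deliver 1→3 → ∅

yes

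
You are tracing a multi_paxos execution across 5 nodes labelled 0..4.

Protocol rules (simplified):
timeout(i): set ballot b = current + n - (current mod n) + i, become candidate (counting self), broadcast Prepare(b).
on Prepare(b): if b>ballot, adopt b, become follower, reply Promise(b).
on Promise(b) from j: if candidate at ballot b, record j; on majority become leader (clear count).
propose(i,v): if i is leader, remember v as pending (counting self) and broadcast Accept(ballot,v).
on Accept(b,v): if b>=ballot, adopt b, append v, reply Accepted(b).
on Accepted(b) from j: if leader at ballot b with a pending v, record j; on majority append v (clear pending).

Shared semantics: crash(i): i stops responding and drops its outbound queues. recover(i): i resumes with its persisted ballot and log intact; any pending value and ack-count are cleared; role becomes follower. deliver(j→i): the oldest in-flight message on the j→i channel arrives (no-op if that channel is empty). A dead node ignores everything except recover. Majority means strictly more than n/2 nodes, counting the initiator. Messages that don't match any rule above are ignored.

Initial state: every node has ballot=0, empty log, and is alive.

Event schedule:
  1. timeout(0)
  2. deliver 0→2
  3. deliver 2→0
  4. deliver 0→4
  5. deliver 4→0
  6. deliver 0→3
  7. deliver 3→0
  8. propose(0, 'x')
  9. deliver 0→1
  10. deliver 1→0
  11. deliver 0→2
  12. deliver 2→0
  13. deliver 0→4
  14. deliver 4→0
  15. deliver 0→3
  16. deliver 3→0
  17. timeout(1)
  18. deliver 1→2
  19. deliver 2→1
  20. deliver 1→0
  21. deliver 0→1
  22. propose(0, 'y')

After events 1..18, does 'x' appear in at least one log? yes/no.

[1] timeout(0) → N0(cand b5 [-])
[2] deliver 0→2 → N2(foll b5 [-])
[3] deliver 2→0 → ∅
[4] deliver 0→4 → N4(foll b5 [-])
[5] deliver 4→0 → N0(lead b5 [-])
[6] deliver 0→3 → N3(foll b5 [-])
[7] deliver 3→0 → ∅
[8] propose(0,'x') → ∅
[9] deliver 0→1 → N1(foll b5 [-])
[10] deliver 1→0 → ∅
[11] deliver 0→2 → N2(foll b5 [x])
[12] deliver 2→0 → ∅
[13] deliver 0→4 → N4(foll b5 [x])
[14] deliver 4→0 → N0(lead b5 [x])
[15] deliver 0→3 → N3(foll b5 [x])
[16] deliver 3→0 → ∅
[17] timeout(1) → N1(cand b11 [-])
[18] deliver 1→2 → N2(foll b11 [x])

yes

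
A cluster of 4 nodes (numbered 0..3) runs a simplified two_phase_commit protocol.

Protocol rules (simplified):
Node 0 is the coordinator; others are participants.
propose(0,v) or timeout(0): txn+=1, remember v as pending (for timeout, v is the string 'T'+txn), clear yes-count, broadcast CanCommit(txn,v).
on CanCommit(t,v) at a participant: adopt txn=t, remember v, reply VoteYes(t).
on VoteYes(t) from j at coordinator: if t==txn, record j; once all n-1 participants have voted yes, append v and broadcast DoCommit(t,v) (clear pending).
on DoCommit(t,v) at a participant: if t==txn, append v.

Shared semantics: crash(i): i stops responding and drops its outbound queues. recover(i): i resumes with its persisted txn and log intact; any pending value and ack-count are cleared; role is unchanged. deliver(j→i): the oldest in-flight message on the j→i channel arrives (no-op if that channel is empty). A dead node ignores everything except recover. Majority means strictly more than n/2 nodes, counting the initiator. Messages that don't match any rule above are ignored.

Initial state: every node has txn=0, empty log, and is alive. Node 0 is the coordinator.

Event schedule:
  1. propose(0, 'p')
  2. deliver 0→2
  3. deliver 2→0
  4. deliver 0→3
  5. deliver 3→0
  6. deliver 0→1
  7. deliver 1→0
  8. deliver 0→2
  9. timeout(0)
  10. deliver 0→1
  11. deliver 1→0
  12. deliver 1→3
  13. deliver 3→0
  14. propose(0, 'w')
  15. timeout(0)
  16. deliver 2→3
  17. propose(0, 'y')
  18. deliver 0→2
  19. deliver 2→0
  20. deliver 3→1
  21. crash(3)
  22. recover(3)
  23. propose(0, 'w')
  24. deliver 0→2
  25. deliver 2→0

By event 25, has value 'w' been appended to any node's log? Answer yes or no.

no

after 1 — propose(0,'p'): n0:coor/t1/[-]
after 2 — deliver 0→2: n2:part/t1/[-]
after 3 — deliver 2→0: ·
after 4 — deliver 0→3: n3:part/t1/[-]
after 5 — deliver 3→0: ·
after 6 — deliver 0→1: n1:part/t1/[-]
after 7 — deliver 1→0: n0:coor/t1/[p]
after 8 — deliver 0→2: n2:part/t1/[p]
after 9 — timeout(0): n0:coor/t2/[p]
after 10 — deliver 0→1: n1:part/t1/[p]
after 11 — deliver 1→0: ·
after 12 — deliver 1→3: ·
after 13 — deliver 3→0: ·
after 14 — propose(0,'w'): n0:coor/t3/[p]
after 15 — timeout(0): n0:coor/t4/[p]
after 16 — deliver 2→3: ·
after 17 — propose(0,'y'): n0:coor/t5/[p]
after 18 — deliver 0→2: n2:part/t2/[p]
after 19 — deliver 2→0: ·
after 20 — deliver 3→1: ·
after 21 — crash(3): n3:✗part/t1/[-]
after 22 — recover(3): n3:part/t1/[-]
after 23 — propose(0,'w'): n0:coor/t6/[p]
after 24 — deliver 0→2: n2:part/t3/[p]
after 25 — deliver 2→0: ·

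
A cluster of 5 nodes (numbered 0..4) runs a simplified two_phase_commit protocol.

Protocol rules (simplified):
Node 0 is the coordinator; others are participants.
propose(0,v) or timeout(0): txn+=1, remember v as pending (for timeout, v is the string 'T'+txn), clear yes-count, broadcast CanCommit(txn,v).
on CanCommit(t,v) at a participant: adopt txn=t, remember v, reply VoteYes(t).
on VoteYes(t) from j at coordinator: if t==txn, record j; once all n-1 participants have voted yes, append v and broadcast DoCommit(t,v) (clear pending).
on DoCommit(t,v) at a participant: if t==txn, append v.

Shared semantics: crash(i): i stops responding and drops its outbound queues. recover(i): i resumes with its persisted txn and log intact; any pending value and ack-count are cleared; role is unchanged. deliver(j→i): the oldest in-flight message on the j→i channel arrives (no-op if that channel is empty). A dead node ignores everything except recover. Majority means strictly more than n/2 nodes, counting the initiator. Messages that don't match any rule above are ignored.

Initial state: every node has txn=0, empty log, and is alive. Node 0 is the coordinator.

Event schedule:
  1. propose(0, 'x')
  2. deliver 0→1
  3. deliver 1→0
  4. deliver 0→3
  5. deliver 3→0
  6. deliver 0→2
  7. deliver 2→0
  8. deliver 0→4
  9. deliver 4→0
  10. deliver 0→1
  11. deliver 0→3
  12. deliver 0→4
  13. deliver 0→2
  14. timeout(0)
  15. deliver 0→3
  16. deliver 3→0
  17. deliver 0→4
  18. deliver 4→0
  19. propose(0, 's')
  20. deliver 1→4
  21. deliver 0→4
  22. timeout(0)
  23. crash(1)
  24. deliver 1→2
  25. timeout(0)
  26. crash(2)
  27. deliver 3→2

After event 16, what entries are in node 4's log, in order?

step 1 propose(0,'x'): 0={coor,t=1,log=-}
step 2 deliver 0→1: 1={part,t=1,log=-}
step 3 deliver 1→0: —
step 4 deliver 0→3: 3={part,t=1,log=-}
step 5 deliver 3→0: —
step 6 deliver 0→2: 2={part,t=1,log=-}
step 7 deliver 2→0: —
step 8 deliver 0→4: 4={part,t=1,log=-}
step 9 deliver 4→0: 0={coor,t=1,log=x}
step 10 deliver 0→1: 1={part,t=1,log=x}
step 11 deliver 0→3: 3={part,t=1,log=x}
step 12 deliver 0→4: 4={part,t=1,log=x}
step 13 deliver 0→2: 2={part,t=1,log=x}
step 14 timeout(0): 0={coor,t=2,log=x}
step 15 deliver 0→3: 3={part,t=2,log=x}
step 16 deliver 3→0: —

x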